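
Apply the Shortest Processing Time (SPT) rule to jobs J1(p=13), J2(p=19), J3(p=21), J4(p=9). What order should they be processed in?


SPT: sort by shortest processing time
  J4: p=9
  J1: p=13
  J2: p=19
  J3: p=21
Order: J4 → J1 → J2 → J3


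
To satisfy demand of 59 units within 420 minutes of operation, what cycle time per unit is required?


Cycle time = available time / demand
= 420 / 59
= 7.12 min/unit


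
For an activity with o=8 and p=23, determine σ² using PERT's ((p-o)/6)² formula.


σ² = ((p - o) / 6)² = (p - o)² / 36
= (23 - 8)² / 36
= 15² / 36
= 225 / 36
= 6.2500


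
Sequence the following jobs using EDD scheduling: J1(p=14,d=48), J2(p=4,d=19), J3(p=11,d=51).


EDD: sort by earliest due date
  J2: d=19, p=4
  J1: d=48, p=14
  J3: d=51, p=11
Order: J2 → J1 → J3


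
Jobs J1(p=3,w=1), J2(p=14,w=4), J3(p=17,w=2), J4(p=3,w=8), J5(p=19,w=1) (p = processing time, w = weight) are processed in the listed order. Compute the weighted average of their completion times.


Completion times:
  J1: C=3, w×C=1×3=3
  J2: C=17, w×C=4×17=68
  J3: C=34, w×C=2×34=68
  J4: C=37, w×C=8×37=296
  J5: C=56, w×C=1×56=56
Sum w×C = 491
Sum w = 16
Weighted avg = 491/16
= 30.69


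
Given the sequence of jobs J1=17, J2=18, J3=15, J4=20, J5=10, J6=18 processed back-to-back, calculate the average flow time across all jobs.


Completion times:
  J1: completes at 17
  J2: completes at 35
  J3: completes at 50
  J4: completes at 70
  J5: completes at 80
  J6: completes at 98
Sum = 350
Average = 350/6
= 58.33


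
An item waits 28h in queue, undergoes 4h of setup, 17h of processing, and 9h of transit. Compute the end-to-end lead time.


Lead time = queue + setup + processing + transit
= 28 + 4 + 17 + 9
= 58 hours


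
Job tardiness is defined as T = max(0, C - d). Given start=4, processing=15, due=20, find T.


Completion = start + processing = 4 + 15 = 19
Tardiness = max(0, C - d) = max(0, 19 - 20)
= max(0, -1)
= 0


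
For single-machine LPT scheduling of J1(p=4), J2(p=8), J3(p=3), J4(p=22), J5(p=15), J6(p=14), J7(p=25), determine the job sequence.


LPT: sort by longest processing time first
  J7: p=25
  J4: p=22
  J5: p=15
  J6: p=14
  J2: p=8
  J1: p=4
  J3: p=3
Order: J7 → J4 → J5 → J6 → J2 → J1 → J3


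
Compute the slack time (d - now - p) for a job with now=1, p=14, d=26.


Slack = due - current_time - processing
= 26 - 1 - 14
= 11


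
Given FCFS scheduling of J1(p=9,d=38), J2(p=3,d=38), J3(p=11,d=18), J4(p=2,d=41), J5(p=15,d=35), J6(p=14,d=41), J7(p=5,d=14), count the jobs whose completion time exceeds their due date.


Completion vs due date:
  J1: C=9, d=38 → on time
  J2: C=12, d=38 → on time
  J3: C=23, d=18 → TARDY
  J4: C=25, d=41 → on time
  J5: C=40, d=35 → TARDY
  J6: C=54, d=41 → TARDY
  J7: C=59, d=14 → TARDY
Tardy jobs: J3, J5, J6, J7
Count = 4


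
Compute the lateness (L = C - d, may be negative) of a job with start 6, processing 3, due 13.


Completion = 6 + 3 = 9
Lateness = C - d = 9 - 13
= -4


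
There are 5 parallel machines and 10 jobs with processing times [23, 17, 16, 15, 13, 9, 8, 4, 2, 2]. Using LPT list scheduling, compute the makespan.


Jobs (LPT sorted): [23, 17, 16, 15, 13, 9, 8, 4, 2, 2]
Machines: 5
  J=23 → Machine 1 (load: 0+23=23)
  J=17 → Machine 2 (load: 0+17=17)
  J=16 → Machine 3 (load: 0+16=16)
  J=15 → Machine 4 (load: 0+15=15)
  J=13 → Machine 5 (load: 0+13=13)
  J=9 → Machine 5 (load: 13+9=22)
  J=8 → Machine 4 (load: 15+8=23)
  J=4 → Machine 3 (load: 16+4=20)
  J=2 → Machine 2 (load: 17+2=19)
  J=2 → Machine 2 (load: 19+2=21)
Machine loads: [23, 21, 20, 23, 22]
Makespan = max = 23 time units


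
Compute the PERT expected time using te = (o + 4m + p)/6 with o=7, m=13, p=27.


te = (o + 4m + p) / 6
= (7 + 4×13 + 27) / 6
= (7 + 52 + 27) / 6
= 86 / 6
= 14.33


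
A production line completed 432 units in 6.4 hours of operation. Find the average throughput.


Throughput = units / time
= 432 / 6.4
= 67.5 units/hour


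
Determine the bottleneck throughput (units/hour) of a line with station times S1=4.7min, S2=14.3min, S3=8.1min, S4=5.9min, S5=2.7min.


Bottleneck = longest station time
Station times: [4.7, 14.3, 8.1, 5.9, 2.7]
Max = 14.3 min
Rate = 60 / 14.3
= 4.20 units/hour (bottleneck: 14.3min)


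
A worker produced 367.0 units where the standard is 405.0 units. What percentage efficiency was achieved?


Efficiency = (actual / standard) × 100
= (367.0 / 405.0) × 100
= 90.6%


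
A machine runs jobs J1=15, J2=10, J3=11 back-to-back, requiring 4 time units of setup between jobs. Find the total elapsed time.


Makespan = Σ processing + (n-1) × setup
= (15 + 10 + 11) + (3-1)×4
= 36 + 8
= 44 time units


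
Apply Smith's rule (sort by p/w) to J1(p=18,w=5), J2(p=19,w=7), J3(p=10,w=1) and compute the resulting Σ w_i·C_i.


WSPT order (by p/w): J2 → J1 → J3
  J2: C=19, w·C=7×19=133
  J1: C=37, w·C=5×37=185
  J3: C=47, w·C=1×47=47
Σ w·C = 365
= 365


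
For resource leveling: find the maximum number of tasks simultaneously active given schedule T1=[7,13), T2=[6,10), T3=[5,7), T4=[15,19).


Check each time point for overlaps:
  t=6: 2 tasks active (T2, T3)
Max concurrent = 2


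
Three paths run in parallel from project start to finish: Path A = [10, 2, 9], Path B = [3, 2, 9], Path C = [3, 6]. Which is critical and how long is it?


Path A: 10 + 2 + 9 = 21
Path B: 3 + 2 + 9 = 14
Path C: 3 + 6 = 9
Critical path = longest = max(21, 14, 9)
= 21 (Path A)


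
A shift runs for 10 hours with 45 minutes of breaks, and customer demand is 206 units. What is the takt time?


Available = 10×60 - 45 = 555 min
Takt time = 555 / 206
= 2.69 min/unit


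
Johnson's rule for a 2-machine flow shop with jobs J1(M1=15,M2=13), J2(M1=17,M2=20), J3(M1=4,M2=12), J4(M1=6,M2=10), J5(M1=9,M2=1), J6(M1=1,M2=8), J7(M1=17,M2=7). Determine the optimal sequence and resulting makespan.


Johnson's rule:
Group 1 (M1≤M2, sort by M1): ['J6', 'J3', 'J4', 'J2']
Group 2 (M1>M2, sort desc M2): ['J1', 'J7', 'J5']
Sequence: J6 → J3 → J4 → J2 → J1 → J7 → J5
Makespan calculation:
  J6: M1 done=1, M2 done=9
  J3: M1 done=5, M2 done=21
  J4: M1 done=11, M2 done=31
  J2: M1 done=28, M2 done=51
  J1: M1 done=43, M2 done=64
  J7: M1 done=60, M2 done=71
  J5: M1 done=69, M2 done=72
= Sequence: J6 → J3 → J4 → J2 → J1 → J7 → J5, Makespan: 72


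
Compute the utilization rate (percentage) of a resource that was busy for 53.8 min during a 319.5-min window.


Utilization = busy / total × 100
= 53.8 / 319.5 × 100
= 16.8%


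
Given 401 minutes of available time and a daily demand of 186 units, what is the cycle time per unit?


Cycle time = available time / demand
= 401 / 186
= 2.16 min/unit


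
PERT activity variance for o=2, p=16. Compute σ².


σ² = ((p - o) / 6)² = (p - o)² / 36
= (16 - 2)² / 36
= 14² / 36
= 196 / 36
= 5.4444


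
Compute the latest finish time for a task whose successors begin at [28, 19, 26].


LF = min of all successor start times
Successors start at: [28, 19, 26]
LF = min(28, 19, 26)
= 19


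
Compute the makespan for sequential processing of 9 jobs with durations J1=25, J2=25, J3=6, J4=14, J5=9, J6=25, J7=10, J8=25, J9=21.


Sequential makespan: sum all processing times
= 25 + 25 + 6 + 14 + 9 + 25 + 10 + 25 + 21
= 160 time units


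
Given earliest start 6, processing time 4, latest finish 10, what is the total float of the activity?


EF = ES + duration = 6 + 4 = 10
LS = LF - duration = 10 - 4 = 6
Total Float = LF - EF = 10 - 10
(or LS - ES = 6 - 6)
= 0


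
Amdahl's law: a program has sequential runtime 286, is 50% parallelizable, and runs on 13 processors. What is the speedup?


Amdahl's law: T_p = T × ((1-p) + p/N)
= 286 × ((1-0.5) + 0.5/13)
= 286 × (0.50 + 0.0385)
= 286 × 0.5385
= 154.00
Speedup = 286/154.00
= 1.86×


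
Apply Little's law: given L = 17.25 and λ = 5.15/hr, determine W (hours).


Little's law: L = λW → W = L / λ
= 17.25 / 5.15
= 3.35 hours


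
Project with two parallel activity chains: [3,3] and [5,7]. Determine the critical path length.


Path A: 3 + 3 = 6
Path B: 5 + 7 = 12
Critical path = longest = max(6, 12)
= 12 (Path B)


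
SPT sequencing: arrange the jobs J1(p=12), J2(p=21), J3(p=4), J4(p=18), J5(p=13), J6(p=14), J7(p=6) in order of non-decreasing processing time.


SPT: sort by shortest processing time
  J3: p=4
  J7: p=6
  J1: p=12
  J5: p=13
  J6: p=14
  J4: p=18
  J2: p=21
Order: J3 → J7 → J1 → J5 → J6 → J4 → J2


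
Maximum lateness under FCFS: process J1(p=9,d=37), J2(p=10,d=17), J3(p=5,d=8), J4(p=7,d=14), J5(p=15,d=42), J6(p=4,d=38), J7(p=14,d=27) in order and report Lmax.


Lateness per job (L = C - d):
  J1: C=9, d=37, L=-28
  J2: C=19, d=17, L=2
  J3: C=24, d=8, L=16
  J4: C=31, d=14, L=17
  J5: C=46, d=42, L=4
  J6: C=50, d=38, L=12
  J7: C=64, d=27, L=37
Lmax = max(-28, 2, 16, 17, 4, 12, 37)
= 37


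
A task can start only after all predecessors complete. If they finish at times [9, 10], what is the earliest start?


ES = max of all predecessor completion times
Predecessors: [9, 10]
ES = max(9, 10)
= 10


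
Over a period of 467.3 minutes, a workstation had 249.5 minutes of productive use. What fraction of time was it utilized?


Utilization = busy / total × 100
= 249.5 / 467.3 × 100
= 53.4%


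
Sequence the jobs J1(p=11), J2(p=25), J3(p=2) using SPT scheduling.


SPT: sort by shortest processing time
  J3: p=2
  J1: p=11
  J2: p=25
Order: J3 → J1 → J2


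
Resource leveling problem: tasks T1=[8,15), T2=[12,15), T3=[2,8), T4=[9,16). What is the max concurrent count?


Check each time point for overlaps:
  t=12: 3 tasks active (T1, T2, T4)
Max concurrent = 3


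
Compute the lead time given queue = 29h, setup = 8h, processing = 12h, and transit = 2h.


Lead time = queue + setup + processing + transit
= 29 + 8 + 12 + 2
= 51 hours


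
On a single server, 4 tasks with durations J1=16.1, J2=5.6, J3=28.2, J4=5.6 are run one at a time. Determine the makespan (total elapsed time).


Sequential makespan: sum all processing times
= 16.1 + 5.6 + 28.2 + 5.6
= 55.5 time units


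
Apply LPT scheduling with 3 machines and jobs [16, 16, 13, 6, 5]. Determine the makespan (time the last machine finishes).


Jobs (LPT sorted): [16, 16, 13, 6, 5]
Machines: 3
  J=16 → Machine 1 (load: 0+16=16)
  J=16 → Machine 2 (load: 0+16=16)
  J=13 → Machine 3 (load: 0+13=13)
  J=6 → Machine 3 (load: 13+6=19)
  J=5 → Machine 1 (load: 16+5=21)
Machine loads: [21, 16, 19]
Makespan = max = 21 time units


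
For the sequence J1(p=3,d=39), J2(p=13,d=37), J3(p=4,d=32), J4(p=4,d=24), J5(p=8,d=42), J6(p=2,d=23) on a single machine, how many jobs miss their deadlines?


Completion vs due date:
  J1: C=3, d=39 → on time
  J2: C=16, d=37 → on time
  J3: C=20, d=32 → on time
  J4: C=24, d=24 → on time
  J5: C=32, d=42 → on time
  J6: C=34, d=23 → TARDY
Tardy jobs: J6
Count = 1


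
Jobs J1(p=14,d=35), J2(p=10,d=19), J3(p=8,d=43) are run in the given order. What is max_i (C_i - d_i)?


Lateness per job (L = C - d):
  J1: C=14, d=35, L=-21
  J2: C=24, d=19, L=5
  J3: C=32, d=43, L=-11
Lmax = max(-21, 5, -11)
= 5


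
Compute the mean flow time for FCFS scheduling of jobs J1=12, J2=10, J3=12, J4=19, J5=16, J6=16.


Completion times:
  J1: completes at 12
  J2: completes at 22
  J3: completes at 34
  J4: completes at 53
  J5: completes at 69
  J6: completes at 85
Sum = 275
Average = 275/6
= 45.83


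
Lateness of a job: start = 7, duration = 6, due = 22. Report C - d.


Completion = 7 + 6 = 13
Lateness = C - d = 13 - 22
= -9


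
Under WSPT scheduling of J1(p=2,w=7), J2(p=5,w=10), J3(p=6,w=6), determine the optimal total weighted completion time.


WSPT order (by p/w): J1 → J2 → J3
  J1: C=2, w·C=7×2=14
  J2: C=7, w·C=10×7=70
  J3: C=13, w·C=6×13=78
Σ w·C = 162
= 162


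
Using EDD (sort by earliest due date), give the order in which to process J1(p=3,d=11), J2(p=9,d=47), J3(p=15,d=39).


EDD: sort by earliest due date
  J1: d=11, p=3
  J3: d=39, p=15
  J2: d=47, p=9
Order: J1 → J3 → J2


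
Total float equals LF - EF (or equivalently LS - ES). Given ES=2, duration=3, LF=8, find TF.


EF = ES + duration = 2 + 3 = 5
LS = LF - duration = 8 - 3 = 5
Total Float = LF - EF = 8 - 5
(or LS - ES = 5 - 2)
= 3


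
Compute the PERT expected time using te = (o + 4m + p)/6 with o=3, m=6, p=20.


te = (o + 4m + p) / 6
= (3 + 4×6 + 20) / 6
= (3 + 24 + 20) / 6
= 47 / 6
= 7.83


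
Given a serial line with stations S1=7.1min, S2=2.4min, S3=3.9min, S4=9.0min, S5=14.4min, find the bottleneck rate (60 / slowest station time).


Bottleneck = longest station time
Station times: [7.1, 2.4, 3.9, 9.0, 14.4]
Max = 14.4 min
Rate = 60 / 14.4
= 4.17 units/hour (bottleneck: 14.4min)


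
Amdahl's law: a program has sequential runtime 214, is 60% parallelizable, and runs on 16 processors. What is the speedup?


Amdahl's law: T_p = T × ((1-p) + p/N)
= 214 × ((1-0.6) + 0.6/16)
= 214 × (0.40 + 0.0375)
= 214 × 0.4375
= 93.62
Speedup = 214/93.62
= 2.29×


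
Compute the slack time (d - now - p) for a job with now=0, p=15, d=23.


Slack = due - current_time - processing
= 23 - 0 - 15
= 8


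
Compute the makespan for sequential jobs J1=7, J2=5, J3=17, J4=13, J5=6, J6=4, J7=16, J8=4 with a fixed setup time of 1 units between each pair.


Makespan = Σ processing + (n-1) × setup
= (7 + 5 + 17 + 13 + 6 + 4 + 16 + 4) + (8-1)×1
= 72 + 7
= 79 time units


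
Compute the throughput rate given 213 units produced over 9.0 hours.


Throughput = units / time
= 213 / 9.0
= 23.7 units/hour


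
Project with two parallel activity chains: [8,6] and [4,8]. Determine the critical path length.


Path A: 8 + 6 = 14
Path B: 4 + 8 = 12
Critical path = longest = max(14, 12)
= 14 (Path A)


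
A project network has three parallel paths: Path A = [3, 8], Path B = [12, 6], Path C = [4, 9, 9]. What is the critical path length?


Path A: 3 + 8 = 11
Path B: 12 + 6 = 18
Path C: 4 + 9 + 9 = 22
Critical path = longest = max(11, 18, 22)
= 22 (Path C)


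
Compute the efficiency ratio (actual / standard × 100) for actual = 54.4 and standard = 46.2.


Efficiency = (actual / standard) × 100
= (54.4 / 46.2) × 100
= 117.7%


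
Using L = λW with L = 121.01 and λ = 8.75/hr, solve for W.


Little's law: L = λW → W = L / λ
= 121.01 / 8.75
= 13.83 hours


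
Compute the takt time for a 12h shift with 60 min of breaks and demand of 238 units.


Available = 12×60 - 60 = 660 min
Takt time = 660 / 238
= 2.77 min/unit


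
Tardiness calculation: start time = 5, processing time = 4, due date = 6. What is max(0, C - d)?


Completion = start + processing = 5 + 4 = 9
Tardiness = max(0, C - d) = max(0, 9 - 6)
= max(0, 3)
= 3


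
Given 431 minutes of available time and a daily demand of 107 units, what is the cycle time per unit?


Cycle time = available time / demand
= 431 / 107
= 4.03 min/unit


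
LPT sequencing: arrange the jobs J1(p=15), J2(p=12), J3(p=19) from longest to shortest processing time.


LPT: sort by longest processing time first
  J3: p=19
  J1: p=15
  J2: p=12
Order: J3 → J1 → J2


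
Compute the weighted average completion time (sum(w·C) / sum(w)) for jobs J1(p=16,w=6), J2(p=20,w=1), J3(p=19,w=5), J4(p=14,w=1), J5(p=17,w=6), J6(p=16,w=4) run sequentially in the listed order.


Completion times:
  J1: C=16, w×C=6×16=96
  J2: C=36, w×C=1×36=36
  J3: C=55, w×C=5×55=275
  J4: C=69, w×C=1×69=69
  J5: C=86, w×C=6×86=516
  J6: C=102, w×C=4×102=408
Sum w×C = 1400
Sum w = 23
Weighted avg = 1400/23
= 60.87


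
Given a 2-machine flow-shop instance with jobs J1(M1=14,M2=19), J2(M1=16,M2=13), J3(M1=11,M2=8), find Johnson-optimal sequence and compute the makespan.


Johnson's rule:
Group 1 (M1≤M2, sort by M1): ['J1']
Group 2 (M1>M2, sort desc M2): ['J2', 'J3']
Sequence: J1 → J2 → J3
Makespan calculation:
  J1: M1 done=14, M2 done=33
  J2: M1 done=30, M2 done=46
  J3: M1 done=41, M2 done=54
= Sequence: J1 → J2 → J3, Makespan: 54


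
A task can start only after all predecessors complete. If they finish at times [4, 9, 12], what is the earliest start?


ES = max of all predecessor completion times
Predecessors: [4, 9, 12]
ES = max(4, 9, 12)
= 12


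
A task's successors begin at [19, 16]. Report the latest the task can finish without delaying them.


LF = min of all successor start times
Successors start at: [19, 16]
LF = min(19, 16)
= 16


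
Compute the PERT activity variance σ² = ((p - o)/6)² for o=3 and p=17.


σ² = ((p - o) / 6)² = (p - o)² / 36
= (17 - 3)² / 36
= 14² / 36
= 196 / 36
= 5.4444


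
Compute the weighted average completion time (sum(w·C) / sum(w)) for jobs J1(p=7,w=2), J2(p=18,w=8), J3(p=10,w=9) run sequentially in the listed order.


Completion times:
  J1: C=7, w×C=2×7=14
  J2: C=25, w×C=8×25=200
  J3: C=35, w×C=9×35=315
Sum w×C = 529
Sum w = 19
Weighted avg = 529/19
= 27.84


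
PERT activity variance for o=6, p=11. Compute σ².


σ² = ((p - o) / 6)² = (p - o)² / 36
= (11 - 6)² / 36
= 5² / 36
= 25 / 36
= 0.6944


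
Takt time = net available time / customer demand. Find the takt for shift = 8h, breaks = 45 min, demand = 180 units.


Available = 8×60 - 45 = 435 min
Takt time = 435 / 180
= 2.42 min/unit


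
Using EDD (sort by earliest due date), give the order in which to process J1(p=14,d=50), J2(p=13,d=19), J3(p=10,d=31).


EDD: sort by earliest due date
  J2: d=19, p=13
  J3: d=31, p=10
  J1: d=50, p=14
Order: J2 → J3 → J1


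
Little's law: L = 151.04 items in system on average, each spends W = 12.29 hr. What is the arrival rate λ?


Little's law: L = λW → λ = L / W
= 151.04 / 12.29
= 12.29 per hour


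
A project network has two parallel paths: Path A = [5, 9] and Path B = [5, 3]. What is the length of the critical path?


Path A: 5 + 9 = 14
Path B: 5 + 3 = 8
Critical path = longest = max(14, 8)
= 14 (Path A)


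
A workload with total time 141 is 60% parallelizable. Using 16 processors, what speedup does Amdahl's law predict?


Amdahl's law: T_p = T × ((1-p) + p/N)
= 141 × ((1-0.6) + 0.6/16)
= 141 × (0.40 + 0.0375)
= 141 × 0.4375
= 61.69
Speedup = 141/61.69
= 2.29×


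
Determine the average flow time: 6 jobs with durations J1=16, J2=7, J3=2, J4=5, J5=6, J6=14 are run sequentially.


Completion times:
  J1: completes at 16
  J2: completes at 23
  J3: completes at 25
  J4: completes at 30
  J5: completes at 36
  J6: completes at 50
Sum = 180
Average = 180/6
= 30.00


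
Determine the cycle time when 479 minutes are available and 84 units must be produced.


Cycle time = available time / demand
= 479 / 84
= 5.70 min/unit


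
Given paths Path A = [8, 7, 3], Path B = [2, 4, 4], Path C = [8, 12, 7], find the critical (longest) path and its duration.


Path A: 8 + 7 + 3 = 18
Path B: 2 + 4 + 4 = 10
Path C: 8 + 12 + 7 = 27
Critical path = longest = max(18, 10, 27)
= 27 (Path C)


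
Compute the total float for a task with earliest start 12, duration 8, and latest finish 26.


EF = ES + duration = 12 + 8 = 20
LS = LF - duration = 26 - 8 = 18
Total Float = LF - EF = 26 - 20
(or LS - ES = 18 - 12)
= 6


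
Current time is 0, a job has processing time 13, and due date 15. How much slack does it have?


Slack = due - current_time - processing
= 15 - 0 - 13
= 2


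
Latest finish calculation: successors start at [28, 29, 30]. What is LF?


LF = min of all successor start times
Successors start at: [28, 29, 30]
LF = min(28, 29, 30)
= 28


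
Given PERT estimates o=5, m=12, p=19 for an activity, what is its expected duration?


te = (o + 4m + p) / 6
= (5 + 4×12 + 19) / 6
= (5 + 48 + 19) / 6
= 72 / 6
= 12.00


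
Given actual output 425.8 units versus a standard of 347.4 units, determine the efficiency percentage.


Efficiency = (actual / standard) × 100
= (425.8 / 347.4) × 100
= 122.6%


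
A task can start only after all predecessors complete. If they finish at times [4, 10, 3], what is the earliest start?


ES = max of all predecessor completion times
Predecessors: [4, 10, 3]
ES = max(4, 10, 3)
= 10


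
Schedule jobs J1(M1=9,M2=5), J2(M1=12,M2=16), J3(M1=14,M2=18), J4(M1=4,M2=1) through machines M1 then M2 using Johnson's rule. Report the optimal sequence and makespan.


Johnson's rule:
Group 1 (M1≤M2, sort by M1): ['J2', 'J3']
Group 2 (M1>M2, sort desc M2): ['J1', 'J4']
Sequence: J2 → J3 → J1 → J4
Makespan calculation:
  J2: M1 done=12, M2 done=28
  J3: M1 done=26, M2 done=46
  J1: M1 done=35, M2 done=51
  J4: M1 done=39, M2 done=52
= Sequence: J2 → J3 → J1 → J4, Makespan: 52


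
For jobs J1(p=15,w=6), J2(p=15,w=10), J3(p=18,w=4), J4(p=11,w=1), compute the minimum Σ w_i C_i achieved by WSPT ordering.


WSPT order (by p/w): J2 → J1 → J3 → J4
  J2: C=15, w·C=10×15=150
  J1: C=30, w·C=6×30=180
  J3: C=48, w·C=4×48=192
  J4: C=59, w·C=1×59=59
Σ w·C = 581
= 581


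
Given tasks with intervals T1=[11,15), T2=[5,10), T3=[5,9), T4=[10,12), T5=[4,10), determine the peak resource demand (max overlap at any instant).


Check each time point for overlaps:
  t=5: 3 tasks active (T2, T3, T5)
Max concurrent = 3


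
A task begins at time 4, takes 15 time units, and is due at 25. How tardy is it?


Completion = start + processing = 4 + 15 = 19
Tardiness = max(0, C - d) = max(0, 19 - 25)
= max(0, -6)
= 0


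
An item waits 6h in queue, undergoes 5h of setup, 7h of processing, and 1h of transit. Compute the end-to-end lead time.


Lead time = queue + setup + processing + transit
= 6 + 5 + 7 + 1
= 19 hours


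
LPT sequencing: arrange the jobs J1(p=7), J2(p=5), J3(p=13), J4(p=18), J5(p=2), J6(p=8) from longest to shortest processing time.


LPT: sort by longest processing time first
  J4: p=18
  J3: p=13
  J6: p=8
  J1: p=7
  J2: p=5
  J5: p=2
Order: J4 → J3 → J6 → J1 → J2 → J5


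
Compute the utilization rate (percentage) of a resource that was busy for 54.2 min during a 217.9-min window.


Utilization = busy / total × 100
= 54.2 / 217.9 × 100
= 24.9%


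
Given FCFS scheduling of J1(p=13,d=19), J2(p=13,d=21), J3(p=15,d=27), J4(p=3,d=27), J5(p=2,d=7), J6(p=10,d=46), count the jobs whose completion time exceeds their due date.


Completion vs due date:
  J1: C=13, d=19 → on time
  J2: C=26, d=21 → TARDY
  J3: C=41, d=27 → TARDY
  J4: C=44, d=27 → TARDY
  J5: C=46, d=7 → TARDY
  J6: C=56, d=46 → TARDY
Tardy jobs: J2, J3, J4, J5, J6
Count = 5


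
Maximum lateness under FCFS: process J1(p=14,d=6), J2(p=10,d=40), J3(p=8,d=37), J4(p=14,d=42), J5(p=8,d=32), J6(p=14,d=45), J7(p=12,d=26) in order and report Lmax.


Lateness per job (L = C - d):
  J1: C=14, d=6, L=8
  J2: C=24, d=40, L=-16
  J3: C=32, d=37, L=-5
  J4: C=46, d=42, L=4
  J5: C=54, d=32, L=22
  J6: C=68, d=45, L=23
  J7: C=80, d=26, L=54
Lmax = max(8, -16, -5, 4, 22, 23, 54)
= 54


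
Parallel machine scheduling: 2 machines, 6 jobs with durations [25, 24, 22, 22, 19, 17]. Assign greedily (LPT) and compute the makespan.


Jobs (LPT sorted): [25, 24, 22, 22, 19, 17]
Machines: 2
  J=25 → Machine 1 (load: 0+25=25)
  J=24 → Machine 2 (load: 0+24=24)
  J=22 → Machine 2 (load: 24+22=46)
  J=22 → Machine 1 (load: 25+22=47)
  J=19 → Machine 2 (load: 46+19=65)
  J=17 → Machine 1 (load: 47+17=64)
Machine loads: [64, 65]
Makespan = max = 65 time units


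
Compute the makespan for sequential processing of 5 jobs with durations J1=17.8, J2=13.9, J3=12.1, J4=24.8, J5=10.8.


Sequential makespan: sum all processing times
= 17.8 + 13.9 + 12.1 + 24.8 + 10.8
= 79.4 time units


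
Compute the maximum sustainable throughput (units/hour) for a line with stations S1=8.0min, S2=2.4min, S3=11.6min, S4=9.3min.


Bottleneck = longest station time
Station times: [8.0, 2.4, 11.6, 9.3]
Max = 11.6 min
Rate = 60 / 11.6
= 5.17 units/hour (bottleneck: 11.6min)


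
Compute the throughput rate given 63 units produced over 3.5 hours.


Throughput = units / time
= 63 / 3.5
= 18.0 units/hour


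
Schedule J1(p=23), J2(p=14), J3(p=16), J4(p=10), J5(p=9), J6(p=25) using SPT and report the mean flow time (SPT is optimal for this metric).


SPT order: J5 → J4 → J2 → J3 → J1 → J6
Completion times:
  J5: C=9
  J4: C=19
  J2: C=33
  J3: C=49
  J1: C=72
  J6: C=97
Sum = 279, n = 6
Mean flow = 279/6
= 46.50


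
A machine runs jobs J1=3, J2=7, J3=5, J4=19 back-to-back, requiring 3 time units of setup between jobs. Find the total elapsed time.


Makespan = Σ processing + (n-1) × setup
= (3 + 7 + 5 + 19) + (4-1)×3
= 34 + 9
= 43 time units


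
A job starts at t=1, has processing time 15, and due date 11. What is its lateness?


Completion = 1 + 15 = 16
Lateness = C - d = 16 - 11
= 5


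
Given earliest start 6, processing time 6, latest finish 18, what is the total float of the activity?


EF = ES + duration = 6 + 6 = 12
LS = LF - duration = 18 - 6 = 12
Total Float = LF - EF = 18 - 12
(or LS - ES = 12 - 6)
= 6


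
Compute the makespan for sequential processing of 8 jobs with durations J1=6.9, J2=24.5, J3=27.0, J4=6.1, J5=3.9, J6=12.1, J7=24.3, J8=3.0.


Sequential makespan: sum all processing times
= 6.9 + 24.5 + 27.0 + 6.1 + 3.9 + 12.1 + 24.3 + 3.0
= 107.8 time units


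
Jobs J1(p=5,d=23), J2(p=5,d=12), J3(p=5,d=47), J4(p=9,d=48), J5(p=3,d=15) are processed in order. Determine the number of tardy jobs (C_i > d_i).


Completion vs due date:
  J1: C=5, d=23 → on time
  J2: C=10, d=12 → on time
  J3: C=15, d=47 → on time
  J4: C=24, d=48 → on time
  J5: C=27, d=15 → TARDY
Tardy jobs: J5
Count = 1


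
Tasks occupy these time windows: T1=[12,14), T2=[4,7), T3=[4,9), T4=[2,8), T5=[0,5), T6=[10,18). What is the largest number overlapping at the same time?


Check each time point for overlaps:
  t=4: 4 tasks active (T2, T3, T4, T5)
Max concurrent = 4


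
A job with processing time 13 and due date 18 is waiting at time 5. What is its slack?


Slack = due - current_time - processing
= 18 - 5 - 13
= 0


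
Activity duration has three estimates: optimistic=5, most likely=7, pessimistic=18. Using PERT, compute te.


te = (o + 4m + p) / 6
= (5 + 4×7 + 18) / 6
= (5 + 28 + 18) / 6
= 51 / 6
= 8.50


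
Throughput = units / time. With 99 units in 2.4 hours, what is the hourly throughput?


Throughput = units / time
= 99 / 2.4
= 41.2 units/hour


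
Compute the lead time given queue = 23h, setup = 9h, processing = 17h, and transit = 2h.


Lead time = queue + setup + processing + transit
= 23 + 9 + 17 + 2
= 51 hours


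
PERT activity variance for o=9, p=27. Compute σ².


σ² = ((p - o) / 6)² = (p - o)² / 36
= (27 - 9)² / 36
= 18² / 36
= 324 / 36
= 9.0000


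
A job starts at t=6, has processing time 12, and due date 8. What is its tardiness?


Completion = start + processing = 6 + 12 = 18
Tardiness = max(0, C - d) = max(0, 18 - 8)
= max(0, 10)
= 10


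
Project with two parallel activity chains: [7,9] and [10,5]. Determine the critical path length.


Path A: 7 + 9 = 16
Path B: 10 + 5 = 15
Critical path = longest = max(16, 15)
= 16 (Path A)


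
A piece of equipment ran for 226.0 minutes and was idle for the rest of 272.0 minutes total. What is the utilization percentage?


Utilization = busy / total × 100
= 226.0 / 272.0 × 100
= 83.1%


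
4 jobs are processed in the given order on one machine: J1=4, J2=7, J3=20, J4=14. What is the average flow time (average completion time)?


Completion times:
  J1: completes at 4
  J2: completes at 11
  J3: completes at 31
  J4: completes at 45
Sum = 91
Average = 91/4
= 22.75


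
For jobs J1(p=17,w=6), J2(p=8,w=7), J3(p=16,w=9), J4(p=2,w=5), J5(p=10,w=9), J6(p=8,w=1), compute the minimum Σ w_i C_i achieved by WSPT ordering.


WSPT order (by p/w): J4 → J5 → J2 → J3 → J1 → J6
  J4: C=2, w·C=5×2=10
  J5: C=12, w·C=9×12=108
  J2: C=20, w·C=7×20=140
  J3: C=36, w·C=9×36=324
  J1: C=53, w·C=6×53=318
  J6: C=61, w·C=1×61=61
Σ w·C = 961
= 961


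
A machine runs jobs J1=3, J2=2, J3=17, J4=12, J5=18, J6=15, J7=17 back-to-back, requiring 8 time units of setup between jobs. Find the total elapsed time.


Makespan = Σ processing + (n-1) × setup
= (3 + 2 + 17 + 12 + 18 + 15 + 17) + (7-1)×8
= 84 + 48
= 132 time units


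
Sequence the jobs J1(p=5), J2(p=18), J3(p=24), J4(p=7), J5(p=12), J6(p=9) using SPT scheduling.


SPT: sort by shortest processing time
  J1: p=5
  J4: p=7
  J6: p=9
  J5: p=12
  J2: p=18
  J3: p=24
Order: J1 → J4 → J6 → J5 → J2 → J3


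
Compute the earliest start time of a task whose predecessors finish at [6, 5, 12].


ES = max of all predecessor completion times
Predecessors: [6, 5, 12]
ES = max(6, 5, 12)
= 12


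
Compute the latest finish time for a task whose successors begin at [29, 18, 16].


LF = min of all successor start times
Successors start at: [29, 18, 16]
LF = min(29, 18, 16)
= 16


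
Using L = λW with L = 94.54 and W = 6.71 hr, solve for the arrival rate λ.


Little's law: L = λW → λ = L / W
= 94.54 / 6.71
= 14.09 per hour


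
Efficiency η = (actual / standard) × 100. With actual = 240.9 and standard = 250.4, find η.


Efficiency = (actual / standard) × 100
= (240.9 / 250.4) × 100
= 96.2%


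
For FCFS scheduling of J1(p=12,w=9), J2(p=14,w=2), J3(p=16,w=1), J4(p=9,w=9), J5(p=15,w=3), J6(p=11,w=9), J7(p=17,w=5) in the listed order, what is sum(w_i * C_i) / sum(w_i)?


Completion times:
  J1: C=12, w×C=9×12=108
  J2: C=26, w×C=2×26=52
  J3: C=42, w×C=1×42=42
  J4: C=51, w×C=9×51=459
  J5: C=66, w×C=3×66=198
  J6: C=77, w×C=9×77=693
  J7: C=94, w×C=5×94=470
Sum w×C = 2022
Sum w = 38
Weighted avg = 2022/38
= 53.21


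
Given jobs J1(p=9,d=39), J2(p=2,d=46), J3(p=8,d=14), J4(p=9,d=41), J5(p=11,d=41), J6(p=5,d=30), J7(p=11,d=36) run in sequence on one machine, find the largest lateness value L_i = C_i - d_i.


Lateness per job (L = C - d):
  J1: C=9, d=39, L=-30
  J2: C=11, d=46, L=-35
  J3: C=19, d=14, L=5
  J4: C=28, d=41, L=-13
  J5: C=39, d=41, L=-2
  J6: C=44, d=30, L=14
  J7: C=55, d=36, L=19
Lmax = max(-30, -35, 5, -13, -2, 14, 19)
= 19


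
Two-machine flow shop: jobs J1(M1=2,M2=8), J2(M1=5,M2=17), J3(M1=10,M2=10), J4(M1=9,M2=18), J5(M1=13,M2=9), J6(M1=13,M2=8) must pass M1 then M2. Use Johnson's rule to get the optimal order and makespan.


Johnson's rule:
Group 1 (M1≤M2, sort by M1): ['J1', 'J2', 'J4', 'J3']
Group 2 (M1>M2, sort desc M2): ['J5', 'J6']
Sequence: J1 → J2 → J4 → J3 → J5 → J6
Makespan calculation:
  J1: M1 done=2, M2 done=10
  J2: M1 done=7, M2 done=27
  J4: M1 done=16, M2 done=45
  J3: M1 done=26, M2 done=55
  J5: M1 done=39, M2 done=64
  J6: M1 done=52, M2 done=72
= Sequence: J1 → J2 → J4 → J3 → J5 → J6, Makespan: 72


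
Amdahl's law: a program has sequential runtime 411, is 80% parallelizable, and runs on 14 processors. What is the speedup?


Amdahl's law: T_p = T × ((1-p) + p/N)
= 411 × ((1-0.8) + 0.8/14)
= 411 × (0.20 + 0.0571)
= 411 × 0.2571
= 105.69
Speedup = 411/105.69
= 3.89×


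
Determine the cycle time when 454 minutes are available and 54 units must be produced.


Cycle time = available time / demand
= 454 / 54
= 8.41 min/unit


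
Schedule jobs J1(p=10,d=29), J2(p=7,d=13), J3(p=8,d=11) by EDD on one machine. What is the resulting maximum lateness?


EDD order: J3 → J2 → J1
Completion and lateness:
  J3: C=8, d=11, L=8-11=-3
  J2: C=15, d=13, L=15-13=2
  J1: C=25, d=29, L=25-29=-4
Lmax = max(-3, 2, -4)
= 2


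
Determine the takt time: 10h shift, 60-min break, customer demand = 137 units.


Available = 10×60 - 60 = 540 min
Takt time = 540 / 137
= 3.94 min/unit


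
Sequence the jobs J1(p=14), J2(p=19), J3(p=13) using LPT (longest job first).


LPT: sort by longest processing time first
  J2: p=19
  J1: p=14
  J3: p=13
Order: J2 → J1 → J3


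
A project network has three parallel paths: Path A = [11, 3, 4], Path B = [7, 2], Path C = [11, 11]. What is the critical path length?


Path A: 11 + 3 + 4 = 18
Path B: 7 + 2 = 9
Path C: 11 + 11 = 22
Critical path = longest = max(18, 9, 22)
= 22 (Path C)


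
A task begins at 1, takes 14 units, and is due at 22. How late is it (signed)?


Completion = 1 + 14 = 15
Lateness = C - d = 15 - 22
= -7


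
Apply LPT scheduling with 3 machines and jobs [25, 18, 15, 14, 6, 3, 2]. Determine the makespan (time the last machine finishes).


Jobs (LPT sorted): [25, 18, 15, 14, 6, 3, 2]
Machines: 3
  J=25 → Machine 1 (load: 0+25=25)
  J=18 → Machine 2 (load: 0+18=18)
  J=15 → Machine 3 (load: 0+15=15)
  J=14 → Machine 3 (load: 15+14=29)
  J=6 → Machine 2 (load: 18+6=24)
  J=3 → Machine 2 (load: 24+3=27)
  J=2 → Machine 1 (load: 25+2=27)
Machine loads: [27, 27, 29]
Makespan = max = 29 time units


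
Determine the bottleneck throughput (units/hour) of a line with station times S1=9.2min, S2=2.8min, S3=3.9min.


Bottleneck = longest station time
Station times: [9.2, 2.8, 3.9]
Max = 9.2 min
Rate = 60 / 9.2
= 6.52 units/hour (bottleneck: 9.2min)


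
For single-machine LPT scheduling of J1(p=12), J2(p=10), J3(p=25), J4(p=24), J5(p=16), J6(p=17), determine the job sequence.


LPT: sort by longest processing time first
  J3: p=25
  J4: p=24
  J6: p=17
  J5: p=16
  J1: p=12
  J2: p=10
Order: J3 → J4 → J6 → J5 → J1 → J2


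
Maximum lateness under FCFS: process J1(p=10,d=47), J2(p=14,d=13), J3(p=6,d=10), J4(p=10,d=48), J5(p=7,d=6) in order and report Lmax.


Lateness per job (L = C - d):
  J1: C=10, d=47, L=-37
  J2: C=24, d=13, L=11
  J3: C=30, d=10, L=20
  J4: C=40, d=48, L=-8
  J5: C=47, d=6, L=41
Lmax = max(-37, 11, 20, -8, 41)
= 41


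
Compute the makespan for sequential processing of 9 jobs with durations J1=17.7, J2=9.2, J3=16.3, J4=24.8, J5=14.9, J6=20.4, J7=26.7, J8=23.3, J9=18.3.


Sequential makespan: sum all processing times
= 17.7 + 9.2 + 16.3 + 24.8 + 14.9 + 20.4 + 26.7 + 23.3 + 18.3
= 171.6 time units


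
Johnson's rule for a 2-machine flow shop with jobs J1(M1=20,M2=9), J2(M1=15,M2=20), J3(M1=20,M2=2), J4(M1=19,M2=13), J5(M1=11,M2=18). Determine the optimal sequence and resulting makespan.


Johnson's rule:
Group 1 (M1≤M2, sort by M1): ['J5', 'J2']
Group 2 (M1>M2, sort desc M2): ['J4', 'J1', 'J3']
Sequence: J5 → J2 → J4 → J1 → J3
Makespan calculation:
  J5: M1 done=11, M2 done=29
  J2: M1 done=26, M2 done=49
  J4: M1 done=45, M2 done=62
  J1: M1 done=65, M2 done=74
  J3: M1 done=85, M2 done=87
= Sequence: J5 → J2 → J4 → J1 → J3, Makespan: 87


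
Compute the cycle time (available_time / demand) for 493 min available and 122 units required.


Cycle time = available time / demand
= 493 / 122
= 4.04 min/unit


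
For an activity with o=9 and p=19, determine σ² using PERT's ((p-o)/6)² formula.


σ² = ((p - o) / 6)² = (p - o)² / 36
= (19 - 9)² / 36
= 10² / 36
= 100 / 36
= 2.7778


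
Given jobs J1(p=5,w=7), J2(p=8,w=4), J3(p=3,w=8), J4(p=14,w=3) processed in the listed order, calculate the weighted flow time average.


Completion times:
  J1: C=5, w×C=7×5=35
  J2: C=13, w×C=4×13=52
  J3: C=16, w×C=8×16=128
  J4: C=30, w×C=3×30=90
Sum w×C = 305
Sum w = 22
Weighted avg = 305/22
= 13.86


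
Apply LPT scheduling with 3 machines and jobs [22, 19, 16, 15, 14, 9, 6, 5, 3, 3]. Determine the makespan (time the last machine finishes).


Jobs (LPT sorted): [22, 19, 16, 15, 14, 9, 6, 5, 3, 3]
Machines: 3
  J=22 → Machine 1 (load: 0+22=22)
  J=19 → Machine 2 (load: 0+19=19)
  J=16 → Machine 3 (load: 0+16=16)
  J=15 → Machine 3 (load: 16+15=31)
  J=14 → Machine 2 (load: 19+14=33)
  J=9 → Machine 1 (load: 22+9=31)
  J=6 → Machine 1 (load: 31+6=37)
  J=5 → Machine 3 (load: 31+5=36)
  J=3 → Machine 2 (load: 33+3=36)
  J=3 → Machine 2 (load: 36+3=39)
Machine loads: [37, 39, 36]
Makespan = max = 39 time units


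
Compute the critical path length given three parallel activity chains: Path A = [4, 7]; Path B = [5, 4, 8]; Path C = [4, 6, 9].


Path A: 4 + 7 = 11
Path B: 5 + 4 + 8 = 17
Path C: 4 + 6 + 9 = 19
Critical path = longest = max(11, 17, 19)
= 19 (Path C)


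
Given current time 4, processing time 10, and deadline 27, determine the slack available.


Slack = due - current_time - processing
= 27 - 4 - 10
= 13


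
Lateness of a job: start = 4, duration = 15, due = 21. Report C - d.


Completion = 4 + 15 = 19
Lateness = C - d = 19 - 21
= -2


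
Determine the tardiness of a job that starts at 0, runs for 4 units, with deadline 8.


Completion = start + processing = 0 + 4 = 4
Tardiness = max(0, C - d) = max(0, 4 - 8)
= max(0, -4)
= 0


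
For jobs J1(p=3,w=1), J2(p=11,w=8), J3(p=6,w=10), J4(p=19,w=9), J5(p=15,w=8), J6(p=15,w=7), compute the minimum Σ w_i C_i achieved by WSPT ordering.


WSPT order (by p/w): J3 → J2 → J5 → J4 → J6 → J1
  J3: C=6, w·C=10×6=60
  J2: C=17, w·C=8×17=136
  J5: C=32, w·C=8×32=256
  J4: C=51, w·C=9×51=459
  J6: C=66, w·C=7×66=462
  J1: C=69, w·C=1×69=69
Σ w·C = 1442
= 1442


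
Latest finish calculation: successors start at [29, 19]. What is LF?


LF = min of all successor start times
Successors start at: [29, 19]
LF = min(29, 19)
= 19


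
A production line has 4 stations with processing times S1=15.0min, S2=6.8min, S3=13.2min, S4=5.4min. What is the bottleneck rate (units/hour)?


Bottleneck = longest station time
Station times: [15.0, 6.8, 13.2, 5.4]
Max = 15.0 min
Rate = 60 / 15.0
= 4.00 units/hour (bottleneck: 15.0min)


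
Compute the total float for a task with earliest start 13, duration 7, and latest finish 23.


EF = ES + duration = 13 + 7 = 20
LS = LF - duration = 23 - 7 = 16
Total Float = LF - EF = 23 - 20
(or LS - ES = 16 - 13)
= 3


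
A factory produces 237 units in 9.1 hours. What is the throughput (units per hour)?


Throughput = units / time
= 237 / 9.1
= 26.0 units/hour


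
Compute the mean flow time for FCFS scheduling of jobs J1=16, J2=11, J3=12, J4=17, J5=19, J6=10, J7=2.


Completion times:
  J1: completes at 16
  J2: completes at 27
  J3: completes at 39
  J4: completes at 56
  J5: completes at 75
  J6: completes at 85
  J7: completes at 87
Sum = 385
Average = 385/7
= 55.00


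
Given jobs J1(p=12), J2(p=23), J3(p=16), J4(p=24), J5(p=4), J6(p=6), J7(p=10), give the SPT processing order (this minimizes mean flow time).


SPT: sort by shortest processing time
  J5: p=4
  J6: p=6
  J7: p=10
  J1: p=12
  J3: p=16
  J2: p=23
  J4: p=24
Order: J5 → J6 → J7 → J1 → J3 → J2 → J4


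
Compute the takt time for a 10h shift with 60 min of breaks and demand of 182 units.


Available = 10×60 - 60 = 540 min
Takt time = 540 / 182
= 2.97 min/unit


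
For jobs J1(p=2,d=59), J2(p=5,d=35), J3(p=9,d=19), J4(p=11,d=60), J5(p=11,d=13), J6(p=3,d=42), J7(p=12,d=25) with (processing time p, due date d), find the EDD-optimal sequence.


EDD: sort by earliest due date
  J5: d=13, p=11
  J3: d=19, p=9
  J7: d=25, p=12
  J2: d=35, p=5
  J6: d=42, p=3
  J1: d=59, p=2
  J4: d=60, p=11
Order: J5 → J3 → J7 → J2 → J6 → J1 → J4


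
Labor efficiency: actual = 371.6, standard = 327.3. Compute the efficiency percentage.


Efficiency = (actual / standard) × 100
= (371.6 / 327.3) × 100
= 113.5%


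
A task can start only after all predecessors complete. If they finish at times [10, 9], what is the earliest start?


ES = max of all predecessor completion times
Predecessors: [10, 9]
ES = max(10, 9)
= 10


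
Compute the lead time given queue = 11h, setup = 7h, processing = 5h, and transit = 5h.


Lead time = queue + setup + processing + transit
= 11 + 7 + 5 + 5
= 28 hours
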